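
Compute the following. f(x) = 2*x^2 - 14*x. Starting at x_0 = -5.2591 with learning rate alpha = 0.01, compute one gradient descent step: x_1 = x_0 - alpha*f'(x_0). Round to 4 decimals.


We compute the gradient at x_0 and apply the update.
f'(x) = 4*x - 14
f'(-5.2591) = 4*-5.2591 - 14 = -35.0364
x_1 = -5.2591 - 0.01*-35.0364 = -4.9087


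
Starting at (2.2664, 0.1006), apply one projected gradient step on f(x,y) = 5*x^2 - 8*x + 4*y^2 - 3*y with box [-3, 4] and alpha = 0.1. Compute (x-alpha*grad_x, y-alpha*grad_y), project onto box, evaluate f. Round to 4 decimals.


Step 1: Compute gradient at (2.2664, 0.1006).
grad_x = 2*5*2.2664 - 8 = 14.664
grad_y = 2*4*0.1006 - 3 = -2.1952
Step 2: Gradient step.
x_raw = 2.2664 - 0.1*14.664 = 0.8
y_raw = 0.1006 - 0.1*-2.1952 = 0.3201
Step 3: Project onto [-3, 4].
x_proj = clip(0.8) = 0.8
y_proj = clip(0.3201) = 0.3201
Step 4: Evaluate f.
f(0.8, 0.3201) = -3.7505


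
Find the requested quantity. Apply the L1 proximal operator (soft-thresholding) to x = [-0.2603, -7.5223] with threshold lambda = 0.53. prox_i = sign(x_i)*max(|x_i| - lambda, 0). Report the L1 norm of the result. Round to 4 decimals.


Soft-thresholding with lambda = 0.53:
prox(-0.2603) = sign(-0.2603)*max(|-0.2603| - 0.53, 0) = 0.0
prox(-7.5223) = sign(-7.5223)*max(|-7.5223| - 0.53, 0) = -6.9923
prox(x) = [0.0, -6.9923]
||prox(x)||_1 = 0.0 + 6.9923 = 6.9923


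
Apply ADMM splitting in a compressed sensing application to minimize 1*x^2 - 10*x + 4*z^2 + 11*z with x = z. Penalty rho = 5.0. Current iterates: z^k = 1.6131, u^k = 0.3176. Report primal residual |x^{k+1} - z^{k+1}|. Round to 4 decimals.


ADMM iteration with rho = 5.0, z^k = 1.6131, u^k = 0.3176
Step 1: x-update.
Minimize 1*x^2 - 10*x + (5.0/2)*(x - 1.6131 + 0.3176)^2
FOC: (2*1 + 5.0)*x = 10 + 5.0*(1.6131 - 0.3176)
x^{k+1} = 2.3539
Step 2: z-update.
Minimize 4*z^2 + 11*z + (5.0/2)*(2.3539 - z + 0.3176)^2
FOC: (2*4 + 5.0)*z = -11 + 5.0*(2.3539 + 0.3176)
z^{k+1} = 0.1814
Step 3: u-update.
u^{k+1} = 0.3176 + 2.3539 - 0.1814 = 2.4902
Step 4: Primal residual = |2.3539 - 0.1814| = 2.1726


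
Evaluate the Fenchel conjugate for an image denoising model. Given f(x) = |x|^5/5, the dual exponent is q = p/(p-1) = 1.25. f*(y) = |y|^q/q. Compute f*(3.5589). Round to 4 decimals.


The conjugate exponent q satisfies 1/p + 1/q = 1.
p = 5, so q = 5/(5 - 1) = 1.25
|y|^q = 3.5589^1.25 = 4.8882
f*(3.5589) = 4.8882 / 1.25 = 3.9105


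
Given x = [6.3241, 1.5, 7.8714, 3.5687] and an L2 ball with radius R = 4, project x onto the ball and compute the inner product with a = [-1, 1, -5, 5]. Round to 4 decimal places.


Step 1: Compute ||x|| (intermediates to 6 decimals).
||x|| = sqrt(6.3241^2 + 1.5^2 + 7.8714^2 + 3.5687^2) = 10.813824
Step 2: Project.
Since ||x|| > R, scale = R/||x|| = 4/10.813824 = 0.369897, proj(x) = scale * x
proj(x) = [2.339266, 0.554846, 2.911607, 1.320051]
Step 3: Dot product.
a^T * proj(x) = -1*2.339266 + 1*0.554846 - 5*2.911607 + 5*1.320051 = -9.7422


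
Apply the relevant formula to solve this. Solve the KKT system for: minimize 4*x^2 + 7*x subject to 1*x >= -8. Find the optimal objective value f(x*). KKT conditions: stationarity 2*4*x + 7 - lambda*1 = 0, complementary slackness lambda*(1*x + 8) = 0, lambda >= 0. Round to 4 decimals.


Step 1: Try lambda = 0 (constraint inactive).
Stationarity: 2*4*x + 7 = 0
x* = -7/(2*4) = -0.875
Check constraint: 1*-0.875 = -0.875 >= -8 -- satisfied.
Step 2: Compute optimal value.
f(x*) = 4*(-0.875)^2 + 7*(-0.875) = -3.0625


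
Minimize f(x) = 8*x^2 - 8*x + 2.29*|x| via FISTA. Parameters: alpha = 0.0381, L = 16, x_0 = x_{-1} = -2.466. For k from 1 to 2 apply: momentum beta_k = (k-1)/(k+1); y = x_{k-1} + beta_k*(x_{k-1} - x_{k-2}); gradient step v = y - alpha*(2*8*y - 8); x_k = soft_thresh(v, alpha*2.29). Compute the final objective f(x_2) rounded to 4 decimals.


FISTA on f(x) = 8*x^2 - 8*x + 2.29*|x|
L = 16, alpha = 0.0381
Iteration 1: beta = 0.0, y = -2.466 + 0.0*(-2.466 + 2.466) = -2.466
  grad(y) = -47.456, v = y - alpha*grad = -0.6579
  prox(v) = soft_thresh(-0.6579, 0.0872) = -0.5707
Iteration 2: beta = 0.3333, y = -0.5707 + 0.3333*(-0.5707 + 2.466) = 0.0611
  grad(y) = -7.0225, v = y - alpha*grad = 0.3287
  prox(v) = soft_thresh(0.3287, 0.0872) = 0.2414
f(x_2) = 8*0.2414^2 - 8*0.2414 + 2.29*|0.2414| = -0.9122


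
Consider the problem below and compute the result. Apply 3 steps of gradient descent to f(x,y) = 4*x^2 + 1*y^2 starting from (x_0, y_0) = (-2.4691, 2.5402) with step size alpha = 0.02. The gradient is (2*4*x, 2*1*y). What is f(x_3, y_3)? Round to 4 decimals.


Gradient descent on f(x,y) = 4*x^2 + 1*y^2.
Starting point: (-2.4691, 2.5402), alpha = 0.02
Step 1: grad_x = 2*4*-2.4691 = -19.7528, grad_y = 2*1*2.5402 = 5.0804
  x_1 = -2.4691 - 0.02*-19.7528 = -2.074
  y_1 = 2.5402 - 0.02*5.0804 = 2.4386
Step 2: grad_x = 2*4*-2.074 = -16.5924, grad_y = 2*1*2.4386 = 4.8772
  x_2 = -2.074 - 0.02*-16.5924 = -1.7422
  y_2 = 2.4386 - 0.02*4.8772 = 2.341
Step 3: grad_x = 2*4*-1.7422 = -13.9376, grad_y = 2*1*2.341 = 4.6821
  x_3 = -1.7422 - 0.02*-13.9376 = -1.4634
  y_3 = 2.341 - 0.02*4.6821 = 2.2474
f(-1.4634, 2.2474) = 4*(-1.4634)^2 + 1*2.2474^2 = 13.6175


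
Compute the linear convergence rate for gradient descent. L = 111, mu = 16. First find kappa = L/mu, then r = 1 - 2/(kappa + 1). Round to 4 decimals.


Step 1: Compute the condition number.
kappa = L/mu = 111/16 = 6.9375
Step 2: Compute the convergence rate.
r = 1 - 2/(kappa + 1) = 1 - 2*mu/(L + mu) = (L - mu)/(L + mu) = 95/127 = 0.748


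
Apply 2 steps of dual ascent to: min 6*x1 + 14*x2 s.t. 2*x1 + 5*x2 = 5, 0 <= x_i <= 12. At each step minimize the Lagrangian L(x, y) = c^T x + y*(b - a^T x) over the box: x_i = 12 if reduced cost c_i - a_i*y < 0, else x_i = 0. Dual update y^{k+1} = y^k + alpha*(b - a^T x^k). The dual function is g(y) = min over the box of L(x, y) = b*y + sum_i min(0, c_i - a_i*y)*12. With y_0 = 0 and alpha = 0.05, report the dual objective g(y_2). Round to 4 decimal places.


Dual ascent for LP: min 6*x1 + 14*x2, 2*x1 + 5*x2 = 5, 0 <= x_i <= 12
Step 1: y^k = 0.0, reduced costs: (6.0, 14.0)
  x^k = (0.0, 0.0), subgradient = b - a^T x = 5.0
  y^{k+1} = 0.0 + 0.05*5.0 = 0.25
Step 2: y^k = 0.25, reduced costs: (5.5, 12.75)
  x^k = (0.0, 0.0), subgradient = b - a^T x = 5.0
  y^{k+1} = 0.25 + 0.05*5.0 = 0.5
Dual objective at y_2 = 0.5: reduced costs (5.0, 11.5), box minimizer x = (0.0, 0.0)
g(y_2) = b*y + (c1 - a1*y)*x1 + (c2 - a2*y)*x2 = 5*0.5 + 5.0*0.0 + 11.5*0.0 = 2.5 + 0.0 + 0.0 = 2.5


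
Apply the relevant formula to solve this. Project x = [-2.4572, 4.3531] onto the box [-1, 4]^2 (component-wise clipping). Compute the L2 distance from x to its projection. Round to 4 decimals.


Project each component onto [-1, 4].
clip(-2.4572) = -1.0, clip(4.3531) = 4.0
Projection = [-1.0, 4.0]
Squared diffs: [2.1234, 0.1247]
Distance = sqrt(2.2481) = 1.4994


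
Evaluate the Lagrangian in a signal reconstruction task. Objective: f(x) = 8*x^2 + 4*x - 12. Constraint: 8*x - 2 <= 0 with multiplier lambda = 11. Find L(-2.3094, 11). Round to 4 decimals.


Step 1: Evaluate f(x).
f(-2.3094) = 8*(-2.3094)^2 + 4*(-2.3094) - 12 = 21.429
Step 2: Evaluate g(x).
g(-2.3094) = 8*-2.3094 - 2 = -20.4752
Step 3: Compute Lagrangian.
L = 21.429 + 11*-20.4752 = -203.7982


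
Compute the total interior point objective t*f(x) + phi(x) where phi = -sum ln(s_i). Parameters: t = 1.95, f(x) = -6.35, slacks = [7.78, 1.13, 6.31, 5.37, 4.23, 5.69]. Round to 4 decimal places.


Step 1: Compute log-barrier.
ln values: [2.0516, 0.1222, 1.8421, 1.6808, 1.4422, 1.7387]
phi = -(2.0516 + 0.1222 + 1.8421 + 1.6808 + 1.4422 + 1.7387) = -8.8776
Step 2: Compute augmented objective.
t*f(x) = 1.95*-6.35 = -12.3825
Total = -12.3825 - 8.8776 = -21.2601


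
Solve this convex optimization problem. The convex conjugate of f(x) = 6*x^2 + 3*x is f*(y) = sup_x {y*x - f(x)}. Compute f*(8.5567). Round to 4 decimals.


f*(y) = sup_x {y*x - a*x^2 - b*x} = sup_x {(y-b)*x - a*x^2}
FOC: (y - b) - 2a*x = 0 => x* = (y - b)/(2a)
x* = (8.5567 - 3)/(2*6) = 0.4631
f*(8.5567) = (y-b)^2/(4a) = (8.5567 - 3)^2/(4*6)
= 30.8769/24 = 1.2865


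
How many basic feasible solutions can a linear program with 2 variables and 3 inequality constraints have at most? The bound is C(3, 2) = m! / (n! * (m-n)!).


Each vertex corresponds to some choice of n active constraints out of m, so the number of vertices is at most C(m, n) = m! / (n!(m-n)!).
m = 3, n = 2
Numerator: 3 * 2
Denominator: 2! = 2
C(3, 2) = 3


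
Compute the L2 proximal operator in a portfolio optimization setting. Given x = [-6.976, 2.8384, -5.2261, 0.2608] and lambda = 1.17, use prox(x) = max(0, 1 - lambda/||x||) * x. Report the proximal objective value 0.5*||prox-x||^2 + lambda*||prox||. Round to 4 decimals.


Step 1: Compute ||x||.
||x|| = 9.1707
Step 2: Compute scaling factor.
scale = max(0, 1 - 1.17/9.1707) = 0.8724
Step 3: prox(x) = [-6.086, 2.4763, -4.5594, 0.2275]
||prox(x)|| = 8.0007
Step 4: Proximal objective.
0.5*||prox-x||^2 = 0.6845
lambda*||prox|| = 9.3608
Total = 10.0452


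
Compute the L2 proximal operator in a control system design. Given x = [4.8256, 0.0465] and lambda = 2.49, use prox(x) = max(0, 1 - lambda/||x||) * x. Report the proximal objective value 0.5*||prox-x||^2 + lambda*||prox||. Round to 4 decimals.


Step 1: Compute ||x||.
||x|| = 4.8258
Step 2: Compute scaling factor.
scale = max(0, 1 - 2.49/4.8258) = 0.484
Step 3: prox(x) = [2.3357, 0.0225]
||prox(x)|| = 2.3358
Step 4: Proximal objective.
0.5*||prox-x||^2 = 3.1001
lambda*||prox|| = 5.8161
Total = 8.9163


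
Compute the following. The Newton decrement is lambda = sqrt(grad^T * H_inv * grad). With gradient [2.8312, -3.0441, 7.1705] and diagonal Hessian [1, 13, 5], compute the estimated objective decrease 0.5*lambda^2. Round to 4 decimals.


Step 1: H is diagonal, so H^(-1) * g = [2.8312, -0.2342, 1.4341].
Step 2: g^T H^(-1) g = sum_i g_i^2 / H_ii
  = (2.8312)^2/1 + (-3.0441)^2/13 + (7.1705)^2/5
  = 8.0157 + 0.7128 + 10.2832 = 19.0117
Step 3: Objective decrease = 0.5 * g^T H^(-1) g = 9.5059


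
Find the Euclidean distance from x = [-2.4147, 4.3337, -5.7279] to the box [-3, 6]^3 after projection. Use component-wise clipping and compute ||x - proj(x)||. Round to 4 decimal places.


Project each component onto [-3, 6].
clip(-2.4147) = -2.4147, clip(4.3337) = 4.3337, clip(-5.7279) = -3.0
Projection = [-2.4147, 4.3337, -3.0]
Squared diffs: [0.0, 0.0, 7.4414]
Distance = sqrt(7.4414) = 2.7279


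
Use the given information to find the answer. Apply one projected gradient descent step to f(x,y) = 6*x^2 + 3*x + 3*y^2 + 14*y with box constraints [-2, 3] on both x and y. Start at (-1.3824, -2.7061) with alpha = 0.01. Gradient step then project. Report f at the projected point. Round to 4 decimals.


Step 1: Compute gradient at (-1.3824, -2.7061).
grad_x = 2*6*-1.3824 + 3 = -13.5888
grad_y = 2*3*-2.7061 + 14 = -2.2366
Step 2: Gradient step.
x_raw = -1.3824 - 0.01*-13.5888 = -1.2465
y_raw = -2.7061 - 0.01*-2.2366 = -2.6837
Step 3: Project onto [-2, 3].
x_proj = clip(-1.2465) = -1.2465
y_proj = clip(-2.6837) = -2.0
Step 4: Evaluate f.
f(-1.2465, -2.0) = -10.4168


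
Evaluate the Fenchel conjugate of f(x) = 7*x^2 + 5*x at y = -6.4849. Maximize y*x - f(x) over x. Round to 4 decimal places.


f*(y) = sup_x {y*x - a*x^2 - b*x} = sup_x {(y-b)*x - a*x^2}
FOC: (y - b) - 2a*x = 0 => x* = (y - b)/(2a)
x* = (-6.4849 - 5)/(2*7) = -0.8204
f*(-6.4849) = (y-b)^2/(4a) = (-6.4849 - 5)^2/(4*7)
= 131.9029/28 = 4.7108


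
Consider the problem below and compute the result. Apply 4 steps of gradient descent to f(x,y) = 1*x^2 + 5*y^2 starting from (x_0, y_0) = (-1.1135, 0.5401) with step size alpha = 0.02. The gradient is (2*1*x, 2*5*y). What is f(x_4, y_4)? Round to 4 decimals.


Gradient descent on f(x,y) = 1*x^2 + 5*y^2.
Starting point: (-1.1135, 0.5401), alpha = 0.02
Step 1: grad_x = 2*1*-1.1135 = -2.227, grad_y = 2*5*0.5401 = 5.401
  x_1 = -1.1135 - 0.02*-2.227 = -1.069
  y_1 = 0.5401 - 0.02*5.401 = 0.4321
Step 2: grad_x = 2*1*-1.069 = -2.1379, grad_y = 2*5*0.4321 = 4.3208
  x_2 = -1.069 - 0.02*-2.1379 = -1.0262
  y_2 = 0.4321 - 0.02*4.3208 = 0.3457
Step 3: grad_x = 2*1*-1.0262 = -2.0524, grad_y = 2*5*0.3457 = 3.4566
  x_3 = -1.0262 - 0.02*-2.0524 = -0.9852
  y_3 = 0.3457 - 0.02*3.4566 = 0.2765
Step 4: grad_x = 2*1*-0.9852 = -1.9703, grad_y = 2*5*0.2765 = 2.7653
  x_4 = -0.9852 - 0.02*-1.9703 = -0.9457
  y_4 = 0.2765 - 0.02*2.7653 = 0.2212
f(-0.9457, 0.2212) = 1*(-0.9457)^2 + 5*0.2212^2 = 1.1391


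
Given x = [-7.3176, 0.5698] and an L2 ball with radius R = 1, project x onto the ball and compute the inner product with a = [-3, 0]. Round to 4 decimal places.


Step 1: Compute ||x|| (intermediates to 6 decimals).
||x|| = sqrt((-7.3176)^2 + 0.5698^2) = 7.339751
Step 2: Project.
Since ||x|| > R, scale = R/||x|| = 1/7.339751 = 0.136244, proj(x) = scale * x
proj(x) = [-0.996979, 0.077632]
Step 3: Dot product.
a^T * proj(x) = -3*(-0.996979) + 0*0.077632 = 2.9909


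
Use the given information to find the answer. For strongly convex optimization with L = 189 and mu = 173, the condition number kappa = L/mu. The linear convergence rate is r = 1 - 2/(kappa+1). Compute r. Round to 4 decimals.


Step 1: Compute the condition number.
kappa = L/mu = 189/173 = 1.0925
Step 2: Compute the convergence rate.
r = 1 - 2/(kappa + 1) = 1 - 2*mu/(L + mu) = (L - mu)/(L + mu) = 16/362 = 0.0442


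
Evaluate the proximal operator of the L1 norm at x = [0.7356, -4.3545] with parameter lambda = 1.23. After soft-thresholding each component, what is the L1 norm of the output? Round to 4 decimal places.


Soft-thresholding with lambda = 1.23:
prox(0.7356) = sign(0.7356)*max(|0.7356| - 1.23, 0) = 0.0
prox(-4.3545) = sign(-4.3545)*max(|-4.3545| - 1.23, 0) = -3.1245
prox(x) = [0.0, -3.1245]
||prox(x)||_1 = 0.0 + 3.1245 = 3.1245


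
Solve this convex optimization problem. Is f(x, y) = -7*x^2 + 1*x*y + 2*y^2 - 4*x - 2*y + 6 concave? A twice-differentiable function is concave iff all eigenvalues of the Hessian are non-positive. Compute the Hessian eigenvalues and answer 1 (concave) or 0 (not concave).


The Hessian of f(x,y) = -7*x^2 + 1*x*y + 2*y^2 - 4*x - 2*y + 6 is:
H = [[-14, 1], [1, 4]]
Trace = -14 + 4 = -10
Determinant = -14*4 - (1)^2 = -57
Discriminant = (-10)^2 - 4*-57 = 328.0
Eigenvalues: lambda_1 = -14.0554, lambda_2 = 4.0554
The function is not concave.

0


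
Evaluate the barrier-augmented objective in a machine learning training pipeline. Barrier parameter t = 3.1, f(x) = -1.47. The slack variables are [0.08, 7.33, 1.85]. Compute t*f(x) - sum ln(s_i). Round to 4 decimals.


Step 1: Compute log-barrier.
ln values: [-2.5257, 1.992, 0.6152]
phi = -(-2.5257 + 1.992 + 0.6152) = -0.0814
Step 2: Compute augmented objective.
t*f(x) = 3.1*-1.47 = -4.557
Total = -4.557 - 0.0814 = -4.6384


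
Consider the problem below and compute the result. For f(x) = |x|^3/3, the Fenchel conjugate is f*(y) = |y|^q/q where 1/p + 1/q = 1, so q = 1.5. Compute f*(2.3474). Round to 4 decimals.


The conjugate exponent q satisfies 1/p + 1/q = 1.
p = 3, so q = 3/(3 - 1) = 1.5
|y|^q = 2.3474^1.5 = 3.5965
f*(2.3474) = 3.5965 / 1.5 = 2.3977


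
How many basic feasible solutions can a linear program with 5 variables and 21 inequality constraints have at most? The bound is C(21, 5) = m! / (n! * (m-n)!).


Each vertex corresponds to some choice of n active constraints out of m, so the number of vertices is at most C(m, n) = m! / (n!(m-n)!).
m = 21, n = 5
Numerator: 21 * 20 * 19 * 18 * 17
Denominator: 5! = 120
C(21, 5) = 20349


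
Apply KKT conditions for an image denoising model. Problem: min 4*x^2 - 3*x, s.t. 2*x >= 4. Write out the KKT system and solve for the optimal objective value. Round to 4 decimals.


Step 1: Try lambda = 0 (constraint inactive).
x_unc = 3/(2*4) = 0.375
Check: 2*0.375 = 0.75 < 4 -- violated!
Step 2: Constraint must be active: 2*x = 4
x* = 4/2 = 2.0
lambda = (2*4*2.0 - 3)/2 = 6.5
Step 3: Compute optimal value.
f(x*) = 4*2.0^2 - 3*2.0 = 10.0


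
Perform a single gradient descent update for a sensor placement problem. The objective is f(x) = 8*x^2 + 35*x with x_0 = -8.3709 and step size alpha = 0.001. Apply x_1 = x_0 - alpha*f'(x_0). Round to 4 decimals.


We compute the gradient at x_0 and apply the update.
f'(x) = 16*x + 35
f'(-8.3709) = 16*-8.3709 + 35 = -98.9344
x_1 = -8.3709 - 0.001*-98.9344 = -8.272


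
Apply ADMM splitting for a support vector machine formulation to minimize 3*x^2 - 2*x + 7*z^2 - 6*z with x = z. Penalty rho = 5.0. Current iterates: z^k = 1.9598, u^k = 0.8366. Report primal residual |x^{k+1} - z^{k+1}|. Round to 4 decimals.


ADMM iteration with rho = 5.0, z^k = 1.9598, u^k = 0.8366
Step 1: x-update.
Minimize 3*x^2 - 2*x + (5.0/2)*(x - 1.9598 + 0.8366)^2
FOC: (2*3 + 5.0)*x = 2 + 5.0*(1.9598 - 0.8366)
x^{k+1} = 0.6924
Step 2: z-update.
Minimize 7*z^2 - 6*z + (5.0/2)*(0.6924 - z + 0.8366)^2
FOC: (2*7 + 5.0)*z = 6 + 5.0*(0.6924 + 0.8366)
z^{k+1} = 0.7181
Step 3: u-update.
u^{k+1} = 0.8366 + 0.6924 - 0.7181 = 0.8108
Step 4: Primal residual = |0.6924 - 0.7181| = 0.0258


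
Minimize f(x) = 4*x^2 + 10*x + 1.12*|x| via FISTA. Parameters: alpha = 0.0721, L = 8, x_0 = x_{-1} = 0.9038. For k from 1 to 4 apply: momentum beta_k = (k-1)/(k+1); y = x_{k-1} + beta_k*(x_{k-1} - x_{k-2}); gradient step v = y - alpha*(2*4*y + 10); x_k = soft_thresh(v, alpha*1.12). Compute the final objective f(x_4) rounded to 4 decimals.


FISTA on f(x) = 4*x^2 + 10*x + 1.12*|x|
L = 8, alpha = 0.0721
Iteration 1: beta = 0.0, y = 0.9038 + 0.0*(0.9038 - 0.9038) = 0.9038
  grad(y) = 17.2304, v = y - alpha*grad = -0.3385
  prox(v) = soft_thresh(-0.3385, 0.0808) = -0.2578
Iteration 2: beta = 0.3333, y = -0.2578 + 0.3333*(-0.2578 - 0.9038) = -0.6449
  grad(y) = 4.8404, v = y - alpha*grad = -0.9939
  prox(v) = soft_thresh(-0.9939, 0.0808) = -0.9132
Iteration 3: beta = 0.5, y = -0.9132 + 0.5*(-0.9132 + 0.2578) = -1.2409
  grad(y) = 0.0728, v = y - alpha*grad = -1.2462
  prox(v) = soft_thresh(-1.2462, 0.0808) = -1.1654
Iteration 4: beta = 0.6, y = -1.1654 + 0.6*(-1.1654 + 0.9132) = -1.3167
  grad(y) = -0.5338, v = y - alpha*grad = -1.2782
  prox(v) = soft_thresh(-1.2782, 0.0808) = -1.1975
f(x_4) = 4*(-1.1975)^2 + 10*(-1.1975) + 1.12*|-1.1975| = -4.8978


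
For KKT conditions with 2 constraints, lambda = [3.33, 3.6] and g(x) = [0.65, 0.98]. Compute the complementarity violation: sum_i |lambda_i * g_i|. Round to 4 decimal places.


KKT complementary slackness check:
lambda_1 * g_1 = 3.33 * 0.65 = 2.1645
lambda_2 * g_2 = 3.6 * 0.98 = 3.528
Total violation = 2.1645 + 3.528 = 5.6925


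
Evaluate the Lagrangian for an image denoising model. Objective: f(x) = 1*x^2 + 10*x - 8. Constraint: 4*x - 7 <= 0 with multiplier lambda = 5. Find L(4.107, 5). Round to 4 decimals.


Step 1: Evaluate f(x).
f(4.107) = 1*4.107^2 + 10*4.107 - 8 = 49.9374
Step 2: Evaluate g(x).
g(4.107) = 4*4.107 - 7 = 9.428
Step 3: Compute Lagrangian.
L = 49.9374 + 5*9.428 = 97.0774


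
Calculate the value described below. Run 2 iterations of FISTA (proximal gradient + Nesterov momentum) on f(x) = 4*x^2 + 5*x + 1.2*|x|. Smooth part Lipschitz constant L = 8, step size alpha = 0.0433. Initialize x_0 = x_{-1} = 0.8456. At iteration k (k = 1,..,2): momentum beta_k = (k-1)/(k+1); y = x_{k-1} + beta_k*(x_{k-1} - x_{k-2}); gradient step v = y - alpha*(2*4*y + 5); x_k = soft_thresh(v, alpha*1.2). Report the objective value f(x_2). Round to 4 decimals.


FISTA on f(x) = 4*x^2 + 5*x + 1.2*|x|
L = 8, alpha = 0.0433
Iteration 1: beta = 0.0, y = 0.8456 + 0.0*(0.8456 - 0.8456) = 0.8456
  grad(y) = 11.7648, v = y - alpha*grad = 0.3362
  prox(v) = soft_thresh(0.3362, 0.052) = 0.2842
Iteration 2: beta = 0.3333, y = 0.2842 + 0.3333*(0.2842 - 0.8456) = 0.0971
  grad(y) = 5.7768, v = y - alpha*grad = -0.153
  prox(v) = soft_thresh(-0.153, 0.052) = -0.1011
f(x_2) = 4*(-0.1011)^2 + 5*(-0.1011) + 1.2*|-0.1011| = -0.3432


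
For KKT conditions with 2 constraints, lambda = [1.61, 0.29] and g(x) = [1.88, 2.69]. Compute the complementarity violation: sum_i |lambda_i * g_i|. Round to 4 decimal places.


KKT complementary slackness check:
lambda_1 * g_1 = 1.61 * 1.88 = 3.0268
lambda_2 * g_2 = 0.29 * 2.69 = 0.7801
Total violation = 3.0268 + 0.7801 = 3.8069


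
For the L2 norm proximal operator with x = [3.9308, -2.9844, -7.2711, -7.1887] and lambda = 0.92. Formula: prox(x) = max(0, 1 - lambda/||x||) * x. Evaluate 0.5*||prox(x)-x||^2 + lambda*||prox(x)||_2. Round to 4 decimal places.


Step 1: Compute ||x||.
||x|| = 11.3536
Step 2: Compute scaling factor.
scale = max(0, 1 - 0.92/11.3536) = 0.919
Step 3: prox(x) = [3.6123, -2.7426, -6.6819, -6.6062]
||prox(x)|| = 10.4336
Step 4: Proximal objective.
0.5*||prox-x||^2 = 0.4232
lambda*||prox|| = 9.5989
Total = 10.0221


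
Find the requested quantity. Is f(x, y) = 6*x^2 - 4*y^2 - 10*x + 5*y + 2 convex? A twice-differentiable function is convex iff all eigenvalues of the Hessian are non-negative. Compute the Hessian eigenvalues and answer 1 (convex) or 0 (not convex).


The Hessian of f(x,y) = 6*x^2 - 4*y^2 - 10*x + 5*y + 2 is:
H = [[12, 0], [0, -8]]
Trace = 12 - 8 = 4
Determinant = 12*-8 - (0)^2 = -96
Discriminant = (4)^2 - 4*-96 = 400.0
Eigenvalues: lambda_1 = -8.0, lambda_2 = 12.0
The function is not convex.

0


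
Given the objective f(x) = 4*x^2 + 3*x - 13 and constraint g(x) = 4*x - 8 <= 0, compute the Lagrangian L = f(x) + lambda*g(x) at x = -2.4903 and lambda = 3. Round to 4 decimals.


Step 1: Evaluate f(x).
f(-2.4903) = 4*(-2.4903)^2 + 3*(-2.4903) - 13 = 4.3355
Step 2: Evaluate g(x).
g(-2.4903) = 4*-2.4903 - 8 = -17.9612
Step 3: Compute Lagrangian.
L = 4.3355 + 3*-17.9612 = -49.5481


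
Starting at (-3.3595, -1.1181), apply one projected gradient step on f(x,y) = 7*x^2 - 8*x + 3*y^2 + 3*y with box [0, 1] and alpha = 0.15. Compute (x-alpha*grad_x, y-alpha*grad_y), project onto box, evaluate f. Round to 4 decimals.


Step 1: Compute gradient at (-3.3595, -1.1181).
grad_x = 2*7*-3.3595 - 8 = -55.033
grad_y = 2*3*-1.1181 + 3 = -3.7086
Step 2: Gradient step.
x_raw = -3.3595 - 0.15*-55.033 = 4.8955
y_raw = -1.1181 - 0.15*-3.7086 = -0.5618
Step 3: Project onto [0, 1].
x_proj = clip(4.8955) = 1.0
y_proj = clip(-0.5618) = 0.0
Step 4: Evaluate f.
f(1.0, 0.0) = -1.0


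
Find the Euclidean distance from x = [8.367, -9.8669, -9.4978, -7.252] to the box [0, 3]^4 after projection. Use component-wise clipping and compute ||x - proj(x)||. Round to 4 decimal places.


Project each component onto [0, 3].
clip(8.367) = 3.0, clip(-9.8669) = 0.0, clip(-9.4978) = 0.0, clip(-7.252) = 0.0
Projection = [3.0, 0.0, 0.0, 0.0]
Squared diffs: [28.8047, 97.3557, 90.2082, 52.5915]
Distance = sqrt(268.9601) = 16.4


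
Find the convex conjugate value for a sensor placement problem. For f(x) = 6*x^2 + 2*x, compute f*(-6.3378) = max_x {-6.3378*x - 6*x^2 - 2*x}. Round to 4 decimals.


f*(y) = sup_x {y*x - a*x^2 - b*x} = sup_x {(y-b)*x - a*x^2}
FOC: (y - b) - 2a*x = 0 => x* = (y - b)/(2a)
x* = (-6.3378 - 2)/(2*6) = -0.6948
f*(-6.3378) = (y-b)^2/(4a) = (-6.3378 - 2)^2/(4*6)
= 69.5189/24 = 2.8966


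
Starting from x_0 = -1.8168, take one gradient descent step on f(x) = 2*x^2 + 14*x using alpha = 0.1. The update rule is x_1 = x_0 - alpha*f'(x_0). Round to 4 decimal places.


We compute the gradient at x_0 and apply the update.
f'(x) = 4*x + 14
f'(-1.8168) = 4*-1.8168 + 14 = 6.7328
x_1 = -1.8168 - 0.1*6.7328 = -2.4901


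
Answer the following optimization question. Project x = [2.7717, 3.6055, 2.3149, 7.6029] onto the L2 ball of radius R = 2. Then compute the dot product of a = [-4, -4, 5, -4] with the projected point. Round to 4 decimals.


Step 1: Compute ||x|| (intermediates to 6 decimals).
||x|| = sqrt(2.7717^2 + 3.6055^2 + 2.3149^2 + 7.6029^2) = 9.156681
Step 2: Project.
Since ||x|| > R, scale = R/||x|| = 2/9.156681 = 0.21842, proj(x) = scale * x
proj(x) = [0.605395, 0.787513, 0.50562, 1.660625]
Step 3: Dot product.
a^T * proj(x) = -4*0.605395 - 4*0.787513 + 5*0.50562 - 4*1.660625 = -9.686


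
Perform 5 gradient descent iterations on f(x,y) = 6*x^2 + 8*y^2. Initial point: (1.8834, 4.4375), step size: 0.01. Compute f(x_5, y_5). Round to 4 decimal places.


Gradient descent on f(x,y) = 6*x^2 + 8*y^2.
Starting point: (1.8834, 4.4375), alpha = 0.01
Step 1: grad_x = 2*6*1.8834 = 22.6008, grad_y = 2*8*4.4375 = 71.0
  x_1 = 1.8834 - 0.01*22.6008 = 1.6574
  y_1 = 4.4375 - 0.01*71.0 = 3.7275
Step 2: grad_x = 2*6*1.6574 = 19.8887, grad_y = 2*8*3.7275 = 59.64
  x_2 = 1.6574 - 0.01*19.8887 = 1.4585
  y_2 = 3.7275 - 0.01*59.64 = 3.1311
Step 3: grad_x = 2*6*1.4585 = 17.5021, grad_y = 2*8*3.1311 = 50.0976
  x_3 = 1.4585 - 0.01*17.5021 = 1.2835
  y_3 = 3.1311 - 0.01*50.0976 = 2.6301
Step 4: grad_x = 2*6*1.2835 = 15.4018, grad_y = 2*8*2.6301 = 42.082
  x_4 = 1.2835 - 0.01*15.4018 = 1.1295
  y_4 = 2.6301 - 0.01*42.082 = 2.2093
Step 5: grad_x = 2*6*1.1295 = 13.5536, grad_y = 2*8*2.2093 = 35.3489
  x_5 = 1.1295 - 0.01*13.5536 = 0.9939
  y_5 = 2.2093 - 0.01*35.3489 = 1.8558
f(0.9939, 1.8558) = 6*0.9939^2 + 8*1.8558^2 = 33.4798


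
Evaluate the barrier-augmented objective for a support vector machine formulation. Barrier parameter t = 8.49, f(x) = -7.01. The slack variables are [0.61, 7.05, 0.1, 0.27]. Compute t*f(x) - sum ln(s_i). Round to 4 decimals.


Step 1: Compute log-barrier.
ln values: [-0.4943, 1.953, -2.3026, -1.3093]
phi = -(-0.4943 + 1.953 - 2.3026 - 1.3093) = 2.1532
Step 2: Compute augmented objective.
t*f(x) = 8.49*-7.01 = -59.5149
Total = -59.5149 + 2.1532 = -57.3617


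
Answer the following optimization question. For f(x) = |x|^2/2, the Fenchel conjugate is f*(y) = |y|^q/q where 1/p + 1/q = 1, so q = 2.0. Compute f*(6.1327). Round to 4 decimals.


The conjugate exponent q satisfies 1/p + 1/q = 1.
p = 2, so q = 2/(2 - 1) = 2.0
|y|^q = 6.1327^2.0 = 37.61
f*(6.1327) = 37.61 / 2.0 = 18.805


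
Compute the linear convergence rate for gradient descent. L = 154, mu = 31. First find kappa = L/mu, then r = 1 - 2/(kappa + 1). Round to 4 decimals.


Step 1: Compute the condition number.
kappa = L/mu = 154/31 = 4.9677
Step 2: Compute the convergence rate.
r = 1 - 2/(kappa + 1) = 1 - 2*mu/(L + mu) = (L - mu)/(L + mu) = 123/185 = 0.6649


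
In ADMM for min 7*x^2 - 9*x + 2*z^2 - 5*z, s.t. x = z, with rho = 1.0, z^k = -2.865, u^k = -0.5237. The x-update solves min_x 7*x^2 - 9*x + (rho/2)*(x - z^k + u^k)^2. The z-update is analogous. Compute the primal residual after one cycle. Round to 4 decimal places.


ADMM iteration with rho = 1.0, z^k = -2.865, u^k = -0.5237
Step 1: x-update.
Minimize 7*x^2 - 9*x + (1.0/2)*(x + 2.865 - 0.5237)^2
FOC: (2*7 + 1.0)*x = 9 + 1.0*(-2.865 + 0.5237)
x^{k+1} = 0.4439
Step 2: z-update.
Minimize 2*z^2 - 5*z + (1.0/2)*(0.4439 - z - 0.5237)^2
FOC: (2*2 + 1.0)*z = 5 + 1.0*(0.4439 - 0.5237)
z^{k+1} = 0.984
Step 3: u-update.
u^{k+1} = -0.5237 + 0.4439 - 0.984 = -1.0638
Step 4: Primal residual = |0.4439 - 0.984| = 0.5401


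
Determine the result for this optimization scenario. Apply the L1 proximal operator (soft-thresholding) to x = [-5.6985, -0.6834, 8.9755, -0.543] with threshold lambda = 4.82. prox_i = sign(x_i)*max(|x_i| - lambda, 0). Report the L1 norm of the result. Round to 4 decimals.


Soft-thresholding with lambda = 4.82:
prox(-5.6985) = sign(-5.6985)*max(|-5.6985| - 4.82, 0) = -0.8785
prox(-0.6834) = sign(-0.6834)*max(|-0.6834| - 4.82, 0) = 0.0
prox(8.9755) = sign(8.9755)*max(|8.9755| - 4.82, 0) = 4.1555
prox(-0.543) = sign(-0.543)*max(|-0.543| - 4.82, 0) = 0.0
prox(x) = [-0.8785, 0.0, 4.1555, 0.0]
||prox(x)||_1 = 0.8785 + 0.0 + 4.1555 + 0.0 = 5.034


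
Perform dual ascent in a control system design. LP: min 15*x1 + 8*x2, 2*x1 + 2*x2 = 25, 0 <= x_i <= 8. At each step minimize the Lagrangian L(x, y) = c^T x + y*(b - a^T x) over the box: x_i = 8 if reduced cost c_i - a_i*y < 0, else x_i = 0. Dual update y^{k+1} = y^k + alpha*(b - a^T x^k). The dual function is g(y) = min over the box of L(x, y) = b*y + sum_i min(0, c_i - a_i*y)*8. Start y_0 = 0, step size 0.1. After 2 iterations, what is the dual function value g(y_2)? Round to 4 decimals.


Dual ascent for LP: min 15*x1 + 8*x2, 2*x1 + 2*x2 = 25, 0 <= x_i <= 8
Step 1: y^k = 0.0, reduced costs: (15.0, 8.0)
  x^k = (0.0, 0.0), subgradient = b - a^T x = 25.0
  y^{k+1} = 0.0 + 0.1*25.0 = 2.5
Step 2: y^k = 2.5, reduced costs: (10.0, 3.0)
  x^k = (0.0, 0.0), subgradient = b - a^T x = 25.0
  y^{k+1} = 2.5 + 0.1*25.0 = 5.0
Dual objective at y_2 = 5.0: reduced costs (5.0, -2.0), box minimizer x = (0.0, 8.0)
g(y_2) = b*y + (c1 - a1*y)*x1 + (c2 - a2*y)*x2 = 25*5.0 + 5.0*0.0 + (-2.0)*8.0 = 125.0 + 0.0 - 16.0 = 109.0


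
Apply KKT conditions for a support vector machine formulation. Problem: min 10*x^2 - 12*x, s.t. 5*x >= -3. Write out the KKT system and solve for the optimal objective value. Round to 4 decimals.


Step 1: Try lambda = 0 (constraint inactive).
Stationarity: 2*10*x - 12 = 0
x* = 12/(2*10) = 0.6
Check constraint: 5*0.6 = 3.0 >= -3 -- satisfied.
Step 2: Compute optimal value.
f(x*) = 10*0.6^2 - 12*0.6 = -3.6


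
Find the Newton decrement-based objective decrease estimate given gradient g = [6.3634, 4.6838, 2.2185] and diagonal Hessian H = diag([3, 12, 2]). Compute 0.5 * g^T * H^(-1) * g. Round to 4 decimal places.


Step 1: H is diagonal, so H^(-1) * g = [2.1211, 0.3903, 1.1093].
Step 2: g^T H^(-1) g = sum_i g_i^2 / H_ii
  = (6.3634)^2/3 + (4.6838)^2/12 + (2.2185)^2/2
  = 13.4976 + 1.8282 + 2.4609 = 17.7867
Step 3: Objective decrease = 0.5 * g^T H^(-1) g = 8.8933


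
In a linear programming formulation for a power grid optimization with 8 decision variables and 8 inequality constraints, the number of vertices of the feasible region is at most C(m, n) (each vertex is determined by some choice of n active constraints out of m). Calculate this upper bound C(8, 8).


Each vertex corresponds to some choice of n active constraints out of m, so the number of vertices is at most C(m, n) = m! / (n!(m-n)!).
m = 8, n = 8
Numerator: 8 * 7 * 6 * 5 * 4 * 3 * 2 * 1
Denominator: 8! = 40320
C(8, 8) = 1


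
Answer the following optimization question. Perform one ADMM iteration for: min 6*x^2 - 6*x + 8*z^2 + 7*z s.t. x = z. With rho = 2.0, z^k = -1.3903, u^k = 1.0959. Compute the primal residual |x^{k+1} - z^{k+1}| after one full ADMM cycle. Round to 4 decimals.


ADMM iteration with rho = 2.0, z^k = -1.3903, u^k = 1.0959
Step 1: x-update.
Minimize 6*x^2 - 6*x + (2.0/2)*(x + 1.3903 + 1.0959)^2
FOC: (2*6 + 2.0)*x = 6 + 2.0*(-1.3903 - 1.0959)
x^{k+1} = 0.0734
Step 2: z-update.
Minimize 8*z^2 + 7*z + (2.0/2)*(0.0734 - z + 1.0959)^2
FOC: (2*8 + 2.0)*z = -7 + 2.0*(0.0734 + 1.0959)
z^{k+1} = -0.259
Step 3: u-update.
u^{k+1} = 1.0959 + 0.0734 + 0.259 = 1.4283
Step 4: Primal residual = |0.0734 + 0.259| = 0.3324


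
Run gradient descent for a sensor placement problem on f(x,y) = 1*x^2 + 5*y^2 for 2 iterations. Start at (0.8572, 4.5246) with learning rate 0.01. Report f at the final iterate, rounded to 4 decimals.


Gradient descent on f(x,y) = 1*x^2 + 5*y^2.
Starting point: (0.8572, 4.5246), alpha = 0.01
Step 1: grad_x = 2*1*0.8572 = 1.7144, grad_y = 2*5*4.5246 = 45.246
  x_1 = 0.8572 - 0.01*1.7144 = 0.8401
  y_1 = 4.5246 - 0.01*45.246 = 4.0721
Step 2: grad_x = 2*1*0.8401 = 1.6801, grad_y = 2*5*4.0721 = 40.7214
  x_2 = 0.8401 - 0.01*1.6801 = 0.8233
  y_2 = 4.0721 - 0.01*40.7214 = 3.6649
f(0.8233, 3.6649) = 1*0.8233^2 + 5*3.6649^2 = 67.8362


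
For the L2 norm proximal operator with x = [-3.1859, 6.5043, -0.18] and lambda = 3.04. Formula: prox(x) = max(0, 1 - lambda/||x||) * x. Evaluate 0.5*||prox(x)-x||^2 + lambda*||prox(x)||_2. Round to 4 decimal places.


Step 1: Compute ||x||.
||x|| = 7.2449
Step 2: Compute scaling factor.
scale = max(0, 1 - 3.04/7.2449) = 0.5804
Step 3: prox(x) = [-1.8491, 3.7751, -0.1045]
||prox(x)|| = 4.2049
Step 4: Proximal objective.
0.5*||prox-x||^2 = 4.6208
lambda*||prox|| = 12.7829
Total = 17.4036


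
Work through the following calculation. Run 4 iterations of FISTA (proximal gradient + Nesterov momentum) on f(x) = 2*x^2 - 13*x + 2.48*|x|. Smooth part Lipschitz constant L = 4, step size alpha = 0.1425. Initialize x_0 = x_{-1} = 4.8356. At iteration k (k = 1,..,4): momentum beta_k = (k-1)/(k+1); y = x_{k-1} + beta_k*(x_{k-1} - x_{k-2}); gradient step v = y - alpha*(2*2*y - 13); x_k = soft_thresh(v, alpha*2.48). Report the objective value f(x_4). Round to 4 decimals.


FISTA on f(x) = 2*x^2 - 13*x + 2.48*|x|
L = 4, alpha = 0.1425
Iteration 1: beta = 0.0, y = 4.8356 + 0.0*(4.8356 - 4.8356) = 4.8356
  grad(y) = 6.3424, v = y - alpha*grad = 3.9318
  prox(v) = soft_thresh(3.9318, 0.3534) = 3.5784
Iteration 2: beta = 0.3333, y = 3.5784 + 0.3333*(3.5784 - 4.8356) = 3.1593
  grad(y) = -0.3626, v = y - alpha*grad = 3.211
  prox(v) = soft_thresh(3.211, 0.3534) = 2.8576
Iteration 3: beta = 0.5, y = 2.8576 + 0.5*(2.8576 - 3.5784) = 2.4972
  grad(y) = -3.0111, v = y - alpha*grad = 2.9263
  prox(v) = soft_thresh(2.9263, 0.3534) = 2.5729
Iteration 4: beta = 0.6, y = 2.5729 + 0.6*(2.5729 - 2.8576) = 2.4021
  grad(y) = -3.3917, v = y - alpha*grad = 2.8854
  prox(v) = soft_thresh(2.8854, 0.3534) = 2.532
f(x_4) = 2*2.532^2 - 13*2.532 + 2.48*|2.532| = -13.8146


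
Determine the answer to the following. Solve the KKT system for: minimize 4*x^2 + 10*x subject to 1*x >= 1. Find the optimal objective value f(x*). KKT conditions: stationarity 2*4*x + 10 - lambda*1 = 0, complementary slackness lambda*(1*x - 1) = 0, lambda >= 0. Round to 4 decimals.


Step 1: Try lambda = 0 (constraint inactive).
x_unc = -10/(2*4) = -1.25
Check: 1*-1.25 = -1.25 < 1 -- violated!
Step 2: Constraint must be active: 1*x = 1
x* = 1/1 = 1.0
lambda = (2*4*1.0 + 10)/1 = 18.0
Step 3: Compute optimal value.
f(x*) = 4*1.0^2 + 10*1.0 = 14.0


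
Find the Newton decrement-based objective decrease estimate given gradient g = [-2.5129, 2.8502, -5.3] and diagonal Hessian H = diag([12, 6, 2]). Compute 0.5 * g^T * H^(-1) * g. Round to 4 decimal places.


Step 1: H is diagonal, so H^(-1) * g = [-0.2094, 0.475, -2.65].
Step 2: g^T H^(-1) g = sum_i g_i^2 / H_ii
  = (-2.5129)^2/12 + (2.8502)^2/6 + (-5.3)^2/2
  = 0.5262 + 1.3539 + 14.045 = 15.9252
Step 3: Objective decrease = 0.5 * g^T H^(-1) g = 7.9626


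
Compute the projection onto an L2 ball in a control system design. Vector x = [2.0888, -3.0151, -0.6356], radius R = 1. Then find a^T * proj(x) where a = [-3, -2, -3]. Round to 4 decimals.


Step 1: Compute ||x|| (intermediates to 6 decimals).
||x|| = sqrt(2.0888^2 + (-3.0151)^2 + (-0.6356)^2) = 3.72262
Step 2: Project.
Since ||x|| > R, scale = R/||x|| = 1/3.72262 = 0.268628, proj(x) = scale * x
proj(x) = [0.56111, -0.80994, -0.17074]
Step 3: Dot product.
a^T * proj(x) = -3*0.56111 - 2*(-0.80994) - 3*(-0.17074) = 0.4488


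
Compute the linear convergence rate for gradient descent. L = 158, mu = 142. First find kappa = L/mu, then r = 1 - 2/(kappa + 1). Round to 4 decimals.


Step 1: Compute the condition number.
kappa = L/mu = 158/142 = 1.1127
Step 2: Compute the convergence rate.
r = 1 - 2/(kappa + 1) = 1 - 2*mu/(L + mu) = (L - mu)/(L + mu) = 16/300 = 0.0533


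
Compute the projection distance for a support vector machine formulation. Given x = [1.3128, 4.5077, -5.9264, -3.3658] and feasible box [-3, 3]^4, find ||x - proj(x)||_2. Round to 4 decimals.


Project each component onto [-3, 3].
clip(1.3128) = 1.3128, clip(4.5077) = 3.0, clip(-5.9264) = -3.0, clip(-3.3658) = -3.0
Projection = [1.3128, 3.0, -3.0, -3.0]
Squared diffs: [0.0, 2.2732, 8.5638, 0.1338]
Distance = sqrt(10.9708) = 3.3122


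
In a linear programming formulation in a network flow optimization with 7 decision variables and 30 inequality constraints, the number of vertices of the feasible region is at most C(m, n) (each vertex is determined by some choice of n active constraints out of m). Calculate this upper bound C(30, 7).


Each vertex corresponds to some choice of n active constraints out of m, so the number of vertices is at most C(m, n) = m! / (n!(m-n)!).
m = 30, n = 7
Numerator: 30 * 29 * 28 * 27 * 26 * 25 * 24
Denominator: 7! = 5040
C(30, 7) = 2035800


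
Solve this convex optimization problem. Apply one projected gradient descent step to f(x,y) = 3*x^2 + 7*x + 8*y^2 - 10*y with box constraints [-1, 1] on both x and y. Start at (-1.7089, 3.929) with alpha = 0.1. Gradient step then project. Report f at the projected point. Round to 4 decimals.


Step 1: Compute gradient at (-1.7089, 3.929).
grad_x = 2*3*-1.7089 + 7 = -3.2534
grad_y = 2*8*3.929 - 10 = 52.864
Step 2: Gradient step.
x_raw = -1.7089 - 0.1*-3.2534 = -1.3836
y_raw = 3.929 - 0.1*52.864 = -1.3574
Step 3: Project onto [-1, 1].
x_proj = clip(-1.3836) = -1.0
y_proj = clip(-1.3574) = -1.0
Step 4: Evaluate f.
f(-1.0, -1.0) = 14.0


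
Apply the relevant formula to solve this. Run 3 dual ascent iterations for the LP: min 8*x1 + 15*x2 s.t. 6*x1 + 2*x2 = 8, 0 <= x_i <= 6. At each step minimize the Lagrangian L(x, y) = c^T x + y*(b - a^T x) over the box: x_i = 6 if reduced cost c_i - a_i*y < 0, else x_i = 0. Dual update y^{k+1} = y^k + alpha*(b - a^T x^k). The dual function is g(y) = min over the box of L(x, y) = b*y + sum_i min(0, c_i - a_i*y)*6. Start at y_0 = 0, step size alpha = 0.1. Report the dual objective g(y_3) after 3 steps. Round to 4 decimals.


Dual ascent for LP: min 8*x1 + 15*x2, 6*x1 + 2*x2 = 8, 0 <= x_i <= 6
Step 1: y^k = 0.0, reduced costs: (8.0, 15.0)
  x^k = (0.0, 0.0), subgradient = b - a^T x = 8.0
  y^{k+1} = 0.0 + 0.1*8.0 = 0.8
Step 2: y^k = 0.8, reduced costs: (3.2, 13.4)
  x^k = (0.0, 0.0), subgradient = b - a^T x = 8.0
  y^{k+1} = 0.8 + 0.1*8.0 = 1.6
Step 3: y^k = 1.6, reduced costs: (-1.6, 11.8)
  x^k = (6.0, 0.0), subgradient = b - a^T x = -28.0
  y^{k+1} = 1.6 + 0.1*-28.0 = -1.2
Dual objective at y_3 = -1.2: reduced costs (15.2, 17.4), box minimizer x = (0.0, 0.0)
g(y_3) = b*y + (c1 - a1*y)*x1 + (c2 - a2*y)*x2 = 8*(-1.2) + 15.2*0.0 + 17.4*0.0 = -9.6 + 0.0 + 0.0 = -9.6


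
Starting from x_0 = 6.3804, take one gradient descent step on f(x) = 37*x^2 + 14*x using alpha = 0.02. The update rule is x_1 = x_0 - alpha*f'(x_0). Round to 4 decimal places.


We compute the gradient at x_0 and apply the update.
f'(x) = 74*x + 14
f'(6.3804) = 74*6.3804 + 14 = 486.1496
x_1 = 6.3804 - 0.02*486.1496 = -3.3426


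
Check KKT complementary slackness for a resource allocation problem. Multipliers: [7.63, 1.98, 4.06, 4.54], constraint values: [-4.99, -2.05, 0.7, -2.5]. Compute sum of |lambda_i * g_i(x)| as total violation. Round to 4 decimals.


KKT complementary slackness check:
lambda_1 * g_1 = 7.63 * -4.99 = -38.0737
lambda_2 * g_2 = 1.98 * -2.05 = -4.059
lambda_3 * g_3 = 4.06 * 0.7 = 2.842
lambda_4 * g_4 = 4.54 * -2.5 = -11.35
Total violation = 38.0737 + 4.059 + 2.842 + 11.35 = 56.3247


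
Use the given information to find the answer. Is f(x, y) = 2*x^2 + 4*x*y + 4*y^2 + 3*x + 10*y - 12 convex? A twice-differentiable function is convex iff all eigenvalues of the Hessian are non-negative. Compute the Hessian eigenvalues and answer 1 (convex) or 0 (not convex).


The Hessian of f(x,y) = 2*x^2 + 4*x*y + 4*y^2 + 3*x + 10*y - 12 is:
H = [[4, 4], [4, 8]]
Trace = 4 + 8 = 12
Determinant = 4*8 - (4)^2 = 16
Discriminant = (12)^2 - 4*16 = 80.0
Eigenvalues: lambda_1 = 1.5279, lambda_2 = 10.4721
The function is convex.

1


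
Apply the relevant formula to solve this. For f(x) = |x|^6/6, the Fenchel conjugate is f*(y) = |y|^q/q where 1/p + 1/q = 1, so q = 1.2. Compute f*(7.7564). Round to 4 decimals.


The conjugate exponent q satisfies 1/p + 1/q = 1.
p = 6, so q = 6/(6 - 1) = 1.2
|y|^q = 7.7564^1.2 = 11.684
f*(7.7564) = 11.684 / 1.2 = 9.7367


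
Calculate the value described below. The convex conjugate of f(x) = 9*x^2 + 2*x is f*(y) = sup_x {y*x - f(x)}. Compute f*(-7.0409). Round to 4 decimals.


f*(y) = sup_x {y*x - a*x^2 - b*x} = sup_x {(y-b)*x - a*x^2}
FOC: (y - b) - 2a*x = 0 => x* = (y - b)/(2a)
x* = (-7.0409 - 2)/(2*9) = -0.5023
f*(-7.0409) = (y-b)^2/(4a) = (-7.0409 - 2)^2/(4*9)
= 81.7379/36 = 2.2705


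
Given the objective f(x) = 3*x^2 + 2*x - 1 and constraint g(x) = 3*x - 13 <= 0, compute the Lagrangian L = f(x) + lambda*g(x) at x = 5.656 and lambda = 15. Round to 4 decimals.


Step 1: Evaluate f(x).
f(5.656) = 3*5.656^2 + 2*5.656 - 1 = 106.283
Step 2: Evaluate g(x).
g(5.656) = 3*5.656 - 13 = 3.968
Step 3: Compute Lagrangian.
L = 106.283 + 15*3.968 = 165.803
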